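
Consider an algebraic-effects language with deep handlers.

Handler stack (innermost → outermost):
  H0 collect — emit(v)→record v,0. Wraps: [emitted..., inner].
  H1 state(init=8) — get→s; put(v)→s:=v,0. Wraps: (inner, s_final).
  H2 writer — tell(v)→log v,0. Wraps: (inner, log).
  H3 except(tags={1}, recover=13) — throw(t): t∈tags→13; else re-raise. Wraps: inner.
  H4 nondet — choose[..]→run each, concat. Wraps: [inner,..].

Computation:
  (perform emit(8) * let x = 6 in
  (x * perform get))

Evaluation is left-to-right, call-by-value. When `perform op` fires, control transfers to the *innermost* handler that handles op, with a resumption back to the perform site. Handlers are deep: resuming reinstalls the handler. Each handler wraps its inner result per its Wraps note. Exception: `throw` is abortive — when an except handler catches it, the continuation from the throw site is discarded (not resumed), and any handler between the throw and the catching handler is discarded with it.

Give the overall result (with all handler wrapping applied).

Step-by-step:
emit(8) @ H0 ⇒ out+=8
get @ H1 ⇒ 8
H0 returns [8, 0]
H1 returns ([8, 0], 8)
H2 returns (([8, 0], 8), ())
H3 returns (([8, 0], 8), ())
H4 returns [(([8, 0], 8), ())]
= [(([8, 0], 8), ())]

Answer: [(([8, 0], 8), ())]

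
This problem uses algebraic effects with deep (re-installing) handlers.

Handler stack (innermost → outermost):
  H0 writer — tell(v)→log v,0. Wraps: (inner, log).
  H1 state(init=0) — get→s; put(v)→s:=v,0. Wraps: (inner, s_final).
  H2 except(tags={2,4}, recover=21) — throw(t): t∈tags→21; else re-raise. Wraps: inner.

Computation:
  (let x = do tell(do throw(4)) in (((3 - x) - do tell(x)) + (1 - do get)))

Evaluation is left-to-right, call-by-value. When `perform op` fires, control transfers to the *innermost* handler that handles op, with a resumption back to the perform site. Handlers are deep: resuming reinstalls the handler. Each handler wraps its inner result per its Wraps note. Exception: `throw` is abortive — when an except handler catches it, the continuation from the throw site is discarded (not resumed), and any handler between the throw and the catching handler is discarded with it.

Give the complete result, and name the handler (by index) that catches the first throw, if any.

Evaluation trace:
throw(4) @ H2 caught ⇒ 21
= 21

Answer: 21 ; first throw caught by: H2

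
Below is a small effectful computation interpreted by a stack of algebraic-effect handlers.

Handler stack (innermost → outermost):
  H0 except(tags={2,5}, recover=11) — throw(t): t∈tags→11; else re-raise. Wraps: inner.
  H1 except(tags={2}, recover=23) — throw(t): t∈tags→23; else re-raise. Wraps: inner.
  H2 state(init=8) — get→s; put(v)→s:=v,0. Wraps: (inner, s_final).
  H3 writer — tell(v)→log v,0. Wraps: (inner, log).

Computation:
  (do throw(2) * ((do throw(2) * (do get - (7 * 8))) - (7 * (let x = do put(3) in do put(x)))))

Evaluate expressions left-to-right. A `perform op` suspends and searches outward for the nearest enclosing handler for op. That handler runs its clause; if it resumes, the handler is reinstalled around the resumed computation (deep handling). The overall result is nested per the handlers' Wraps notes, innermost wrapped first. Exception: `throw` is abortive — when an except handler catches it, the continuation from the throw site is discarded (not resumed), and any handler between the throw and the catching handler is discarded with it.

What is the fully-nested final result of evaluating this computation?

Working:
throw(2) @ H0 caught ⇒ 11
H1 returns 11
H2 returns (11, 8)
H3 returns ((11, 8), ())
= ((11, 8), ())

Answer: ((11, 8), ())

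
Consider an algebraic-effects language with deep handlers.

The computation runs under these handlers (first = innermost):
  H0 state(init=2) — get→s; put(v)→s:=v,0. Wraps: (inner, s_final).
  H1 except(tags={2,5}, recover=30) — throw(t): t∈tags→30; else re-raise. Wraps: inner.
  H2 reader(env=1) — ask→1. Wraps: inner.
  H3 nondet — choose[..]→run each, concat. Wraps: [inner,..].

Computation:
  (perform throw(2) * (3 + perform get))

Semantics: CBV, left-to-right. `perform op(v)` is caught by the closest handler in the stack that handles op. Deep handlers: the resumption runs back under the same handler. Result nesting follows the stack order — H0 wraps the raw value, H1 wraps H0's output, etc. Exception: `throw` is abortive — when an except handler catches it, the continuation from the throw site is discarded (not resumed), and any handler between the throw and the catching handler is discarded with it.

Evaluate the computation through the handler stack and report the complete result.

Answer: [30]

Working:
throw(2) @ H1 caught ⇒ 30
H2 returns 30
H3 returns [30]
= [30]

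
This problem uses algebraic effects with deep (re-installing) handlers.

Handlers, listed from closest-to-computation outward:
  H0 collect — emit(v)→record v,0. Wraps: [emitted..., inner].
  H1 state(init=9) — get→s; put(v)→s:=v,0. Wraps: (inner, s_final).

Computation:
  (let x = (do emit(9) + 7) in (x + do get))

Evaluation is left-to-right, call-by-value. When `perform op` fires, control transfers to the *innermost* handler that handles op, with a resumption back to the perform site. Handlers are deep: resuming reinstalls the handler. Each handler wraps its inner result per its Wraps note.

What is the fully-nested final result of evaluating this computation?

Working:
emit(9) @ H0 ⇒ out+=9
get @ H1 ⇒ 9
H0 returns [9, 16]
H1 returns ([9, 16], 9)
= ([9, 16], 9)

Answer: ([9, 16], 9)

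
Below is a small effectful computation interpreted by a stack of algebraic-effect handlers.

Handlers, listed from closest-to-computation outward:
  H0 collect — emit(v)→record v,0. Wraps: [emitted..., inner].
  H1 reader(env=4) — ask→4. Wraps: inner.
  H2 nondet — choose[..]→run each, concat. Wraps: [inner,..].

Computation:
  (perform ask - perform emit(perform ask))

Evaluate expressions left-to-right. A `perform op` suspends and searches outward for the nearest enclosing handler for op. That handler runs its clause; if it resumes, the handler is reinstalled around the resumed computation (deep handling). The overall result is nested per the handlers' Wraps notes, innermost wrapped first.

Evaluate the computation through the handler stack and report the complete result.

Answer: [[4, 4]]

Evaluation trace:
ask @ H1 ⇒ 4
ask @ H1 ⇒ 4
emit(4) @ H0 ⇒ out+=4
H0 returns [4, 4]
H1 returns [4, 4]
H2 returns [[4, 4]]
= [[4, 4]]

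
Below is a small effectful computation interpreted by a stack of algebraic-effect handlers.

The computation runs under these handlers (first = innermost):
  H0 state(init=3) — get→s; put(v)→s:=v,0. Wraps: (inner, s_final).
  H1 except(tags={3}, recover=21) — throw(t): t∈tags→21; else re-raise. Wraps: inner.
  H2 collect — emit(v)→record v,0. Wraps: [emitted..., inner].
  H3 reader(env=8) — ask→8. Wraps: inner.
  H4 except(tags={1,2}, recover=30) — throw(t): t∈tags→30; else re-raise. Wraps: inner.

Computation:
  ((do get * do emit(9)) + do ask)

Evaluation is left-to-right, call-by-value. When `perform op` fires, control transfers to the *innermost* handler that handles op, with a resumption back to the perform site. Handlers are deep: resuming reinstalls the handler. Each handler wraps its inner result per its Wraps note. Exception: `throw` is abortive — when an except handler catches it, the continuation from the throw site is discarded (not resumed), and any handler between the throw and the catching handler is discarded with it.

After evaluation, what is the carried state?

Step-by-step:
get @ H0 ⇒ 3
emit(9) @ H2 ⇒ out+=9
ask @ H3 ⇒ 8
H0 returns (8, 3)
H1 returns (8, 3)
H2 returns [9, (8, 3)]
H3 returns [9, (8, 3)]
H4 returns [9, (8, 3)]
= [9, (8, 3)]

Answer: 3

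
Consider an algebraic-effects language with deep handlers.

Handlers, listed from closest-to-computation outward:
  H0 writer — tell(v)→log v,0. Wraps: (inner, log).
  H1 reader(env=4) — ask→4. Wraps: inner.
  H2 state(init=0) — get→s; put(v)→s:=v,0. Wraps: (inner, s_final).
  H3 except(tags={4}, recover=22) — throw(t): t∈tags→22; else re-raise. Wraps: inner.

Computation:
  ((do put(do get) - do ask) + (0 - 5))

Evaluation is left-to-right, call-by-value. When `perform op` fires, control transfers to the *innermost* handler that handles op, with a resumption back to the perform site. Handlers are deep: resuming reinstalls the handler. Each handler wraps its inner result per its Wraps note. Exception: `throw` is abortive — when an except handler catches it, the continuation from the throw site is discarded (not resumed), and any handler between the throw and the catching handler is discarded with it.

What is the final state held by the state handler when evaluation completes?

Evaluation trace:
get @ H2 ⇒ 0
put(0) @ H2 ⇒ s:=0
ask @ H1 ⇒ 4
H0 returns (-9, ())
H1 returns (-9, ())
H2 returns ((-9, ()), 0)
H3 returns ((-9, ()), 0)
= ((-9, ()), 0)

Answer: 0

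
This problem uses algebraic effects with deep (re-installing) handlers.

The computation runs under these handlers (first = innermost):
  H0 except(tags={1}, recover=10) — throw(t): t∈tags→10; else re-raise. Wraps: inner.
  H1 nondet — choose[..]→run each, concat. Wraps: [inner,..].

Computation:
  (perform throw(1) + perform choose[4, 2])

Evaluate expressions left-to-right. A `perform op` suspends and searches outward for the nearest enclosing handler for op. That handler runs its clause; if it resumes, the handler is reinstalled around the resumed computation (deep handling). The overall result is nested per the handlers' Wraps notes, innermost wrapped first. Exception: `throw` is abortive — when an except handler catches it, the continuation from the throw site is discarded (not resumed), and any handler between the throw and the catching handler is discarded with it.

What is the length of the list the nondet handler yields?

Evaluation trace:
throw(1) @ H0 caught ⇒ 10
H1 returns [10]
= [10]

Answer: 1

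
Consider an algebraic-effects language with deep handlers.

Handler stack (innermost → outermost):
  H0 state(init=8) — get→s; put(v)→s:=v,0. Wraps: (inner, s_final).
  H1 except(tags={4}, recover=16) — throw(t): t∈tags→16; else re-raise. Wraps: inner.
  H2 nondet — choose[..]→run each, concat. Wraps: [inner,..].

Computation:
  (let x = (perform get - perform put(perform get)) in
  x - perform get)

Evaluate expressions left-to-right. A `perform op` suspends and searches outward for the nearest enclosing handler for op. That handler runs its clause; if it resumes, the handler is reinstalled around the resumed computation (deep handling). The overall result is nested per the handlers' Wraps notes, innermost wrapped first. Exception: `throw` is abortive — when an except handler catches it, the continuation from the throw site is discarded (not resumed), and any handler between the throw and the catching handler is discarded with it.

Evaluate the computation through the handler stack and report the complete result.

Answer: [(0, 8)]

Step-by-step:
get @ H0 ⇒ 8
get @ H0 ⇒ 8
put(8) @ H0 ⇒ s:=8
get @ H0 ⇒ 8
H0 returns (0, 8)
H1 returns (0, 8)
H2 returns [(0, 8)]
= [(0, 8)]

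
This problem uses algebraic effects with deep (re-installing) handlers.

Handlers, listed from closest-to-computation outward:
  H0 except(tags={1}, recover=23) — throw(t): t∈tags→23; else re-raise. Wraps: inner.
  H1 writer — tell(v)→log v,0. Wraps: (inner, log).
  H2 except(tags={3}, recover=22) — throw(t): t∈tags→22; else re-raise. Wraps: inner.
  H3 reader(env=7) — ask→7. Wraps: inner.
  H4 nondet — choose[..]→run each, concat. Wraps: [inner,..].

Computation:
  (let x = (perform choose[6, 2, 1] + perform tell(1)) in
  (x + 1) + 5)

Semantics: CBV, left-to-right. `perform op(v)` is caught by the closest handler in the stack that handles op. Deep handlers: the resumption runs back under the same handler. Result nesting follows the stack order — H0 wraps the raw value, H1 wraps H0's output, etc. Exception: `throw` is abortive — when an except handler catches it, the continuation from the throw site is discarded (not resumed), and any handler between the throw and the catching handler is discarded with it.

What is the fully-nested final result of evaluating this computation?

Working:
choose[6, 2, 1] @ H4
  branch[0] choose=6:
    tell(1) @ H1 ⇒ log+=1
    H0 returns 12
    H1 returns (12, (1))
    H2 returns (12, (1))
    H3 returns (12, (1))
    H4 returns [(12, (1))]
  branch[1] choose=2:
    tell(1) @ H1 ⇒ log+=1
    H0 returns 8
    H1 returns (8, (1))
    H2 returns (8, (1))
    H3 returns (8, (1))
    H4 returns [(8, (1))]
  branch[2] choose=1:
    tell(1) @ H1 ⇒ log+=1
    H0 returns 7
    H1 returns (7, (1))
    H2 returns (7, (1))
    H3 returns (7, (1))
    H4 returns [(7, (1))]
= [(12, (1)), (8, (1)), (7, (1))]

Answer: [(12, (1)), (8, (1)), (7, (1))]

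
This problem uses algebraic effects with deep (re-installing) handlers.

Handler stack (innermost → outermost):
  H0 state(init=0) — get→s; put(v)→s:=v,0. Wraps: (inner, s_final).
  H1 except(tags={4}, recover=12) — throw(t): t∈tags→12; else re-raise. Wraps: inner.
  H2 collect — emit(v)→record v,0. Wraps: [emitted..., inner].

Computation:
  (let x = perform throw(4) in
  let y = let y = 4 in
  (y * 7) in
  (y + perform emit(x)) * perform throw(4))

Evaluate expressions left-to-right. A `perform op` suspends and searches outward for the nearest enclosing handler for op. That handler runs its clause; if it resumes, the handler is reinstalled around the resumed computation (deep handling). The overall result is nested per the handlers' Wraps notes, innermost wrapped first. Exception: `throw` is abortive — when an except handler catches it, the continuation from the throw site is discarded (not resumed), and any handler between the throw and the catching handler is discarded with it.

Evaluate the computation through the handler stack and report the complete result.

Evaluation trace:
throw(4) @ H1 caught ⇒ 12
H2 returns [12]
= [12]

Answer: [12]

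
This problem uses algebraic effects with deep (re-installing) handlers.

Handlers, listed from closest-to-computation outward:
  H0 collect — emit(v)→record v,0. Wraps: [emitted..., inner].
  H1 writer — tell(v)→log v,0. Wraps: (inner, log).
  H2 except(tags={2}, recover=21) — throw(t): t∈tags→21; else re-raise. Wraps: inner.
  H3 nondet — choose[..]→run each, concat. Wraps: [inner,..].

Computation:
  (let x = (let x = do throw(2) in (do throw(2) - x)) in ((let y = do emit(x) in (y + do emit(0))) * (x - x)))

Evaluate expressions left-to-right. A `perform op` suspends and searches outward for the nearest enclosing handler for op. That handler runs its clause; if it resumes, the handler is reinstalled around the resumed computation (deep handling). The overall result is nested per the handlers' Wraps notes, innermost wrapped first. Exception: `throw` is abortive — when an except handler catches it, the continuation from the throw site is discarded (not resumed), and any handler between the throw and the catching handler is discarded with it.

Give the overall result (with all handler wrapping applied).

Answer: [21]

Evaluation trace:
throw(2) @ H2 caught ⇒ 21
H3 returns [21]
= [21]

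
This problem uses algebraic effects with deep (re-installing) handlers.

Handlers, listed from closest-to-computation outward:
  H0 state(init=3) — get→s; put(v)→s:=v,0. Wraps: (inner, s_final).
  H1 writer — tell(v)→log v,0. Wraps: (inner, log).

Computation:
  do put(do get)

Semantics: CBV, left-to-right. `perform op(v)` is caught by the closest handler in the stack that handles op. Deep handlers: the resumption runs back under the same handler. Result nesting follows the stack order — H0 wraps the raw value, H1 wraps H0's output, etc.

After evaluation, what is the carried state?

Answer: 3

Evaluation trace:
get @ H0 ⇒ 3
put(3) @ H0 ⇒ s:=3
H0 returns (0, 3)
H1 returns ((0, 3), ())
= ((0, 3), ())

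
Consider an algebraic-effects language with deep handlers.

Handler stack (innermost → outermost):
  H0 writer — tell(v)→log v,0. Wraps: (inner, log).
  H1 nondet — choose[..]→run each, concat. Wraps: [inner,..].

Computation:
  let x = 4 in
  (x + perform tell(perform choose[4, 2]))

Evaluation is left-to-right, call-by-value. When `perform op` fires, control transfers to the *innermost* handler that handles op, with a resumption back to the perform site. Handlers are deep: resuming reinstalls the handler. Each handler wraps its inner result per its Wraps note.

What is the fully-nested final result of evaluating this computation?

Answer: [(4, (4)), (4, (2))]

Working:
choose[4, 2] @ H1
  branch[0] choose=4:
    tell(4) @ H0 ⇒ log+=4
    H0 returns (4, (4))
    H1 returns [(4, (4))]
  branch[1] choose=2:
    tell(2) @ H0 ⇒ log+=2
    H0 returns (4, (2))
    H1 returns [(4, (2))]
= [(4, (4)), (4, (2))]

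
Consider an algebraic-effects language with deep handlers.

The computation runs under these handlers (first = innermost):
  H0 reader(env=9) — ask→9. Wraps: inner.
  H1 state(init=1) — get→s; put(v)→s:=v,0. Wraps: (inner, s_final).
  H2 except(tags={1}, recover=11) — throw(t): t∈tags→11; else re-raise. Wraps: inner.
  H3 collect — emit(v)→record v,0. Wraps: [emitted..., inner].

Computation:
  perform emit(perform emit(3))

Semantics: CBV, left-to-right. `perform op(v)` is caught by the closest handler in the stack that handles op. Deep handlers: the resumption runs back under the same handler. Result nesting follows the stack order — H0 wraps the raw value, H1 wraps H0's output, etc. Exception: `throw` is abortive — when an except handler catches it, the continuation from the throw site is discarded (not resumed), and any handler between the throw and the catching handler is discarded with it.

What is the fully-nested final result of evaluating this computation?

Working:
emit(3) @ H3 ⇒ out+=3
emit(0) @ H3 ⇒ out+=0
H0 returns 0
H1 returns (0, 1)
H2 returns (0, 1)
H3 returns [3, 0, (0, 1)]
= [3, 0, (0, 1)]

Answer: [3, 0, (0, 1)]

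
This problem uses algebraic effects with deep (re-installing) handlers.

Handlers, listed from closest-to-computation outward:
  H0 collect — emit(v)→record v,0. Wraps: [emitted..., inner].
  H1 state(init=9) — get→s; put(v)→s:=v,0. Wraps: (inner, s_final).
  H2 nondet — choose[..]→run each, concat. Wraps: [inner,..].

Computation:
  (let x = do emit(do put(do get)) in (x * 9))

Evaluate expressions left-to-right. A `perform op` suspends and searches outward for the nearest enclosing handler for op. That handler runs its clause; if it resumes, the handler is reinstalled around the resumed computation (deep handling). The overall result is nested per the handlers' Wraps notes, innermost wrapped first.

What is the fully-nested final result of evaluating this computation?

Step-by-step:
get @ H1 ⇒ 9
put(9) @ H1 ⇒ s:=9
emit(0) @ H0 ⇒ out+=0
H0 returns [0, 0]
H1 returns ([0, 0], 9)
H2 returns [([0, 0], 9)]
= [([0, 0], 9)]

Answer: [([0, 0], 9)]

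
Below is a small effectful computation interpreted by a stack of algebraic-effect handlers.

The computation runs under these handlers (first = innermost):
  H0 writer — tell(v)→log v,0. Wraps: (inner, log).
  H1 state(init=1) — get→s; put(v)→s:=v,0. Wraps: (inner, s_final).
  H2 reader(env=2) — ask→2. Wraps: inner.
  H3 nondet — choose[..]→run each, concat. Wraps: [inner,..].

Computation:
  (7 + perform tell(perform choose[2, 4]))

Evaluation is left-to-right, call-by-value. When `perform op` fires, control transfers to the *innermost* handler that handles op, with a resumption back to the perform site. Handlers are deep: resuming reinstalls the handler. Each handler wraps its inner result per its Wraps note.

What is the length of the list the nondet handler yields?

Evaluation trace:
choose[2, 4] @ H3
  branch[0] choose=2:
    tell(2) @ H0 ⇒ log+=2
    H0 returns (7, (2))
    H1 returns ((7, (2)), 1)
    H2 returns ((7, (2)), 1)
    H3 returns [((7, (2)), 1)]
  branch[1] choose=4:
    tell(4) @ H0 ⇒ log+=4
    H0 returns (7, (4))
    H1 returns ((7, (4)), 1)
    H2 returns ((7, (4)), 1)
    H3 returns [((7, (4)), 1)]
= [((7, (2)), 1), ((7, (4)), 1)]

Answer: 2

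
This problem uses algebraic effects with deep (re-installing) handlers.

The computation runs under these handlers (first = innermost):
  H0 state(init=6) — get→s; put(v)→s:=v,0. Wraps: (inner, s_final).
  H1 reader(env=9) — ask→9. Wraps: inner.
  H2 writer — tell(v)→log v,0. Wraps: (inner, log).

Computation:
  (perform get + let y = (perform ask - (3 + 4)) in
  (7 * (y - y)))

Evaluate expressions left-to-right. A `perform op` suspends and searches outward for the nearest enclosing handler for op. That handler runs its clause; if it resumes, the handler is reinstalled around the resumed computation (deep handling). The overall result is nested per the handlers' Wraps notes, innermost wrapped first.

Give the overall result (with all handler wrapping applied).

Evaluation trace:
get @ H0 ⇒ 6
ask @ H1 ⇒ 9
H0 returns (6, 6)
H1 returns (6, 6)
H2 returns ((6, 6), ())
= ((6, 6), ())

Answer: ((6, 6), ())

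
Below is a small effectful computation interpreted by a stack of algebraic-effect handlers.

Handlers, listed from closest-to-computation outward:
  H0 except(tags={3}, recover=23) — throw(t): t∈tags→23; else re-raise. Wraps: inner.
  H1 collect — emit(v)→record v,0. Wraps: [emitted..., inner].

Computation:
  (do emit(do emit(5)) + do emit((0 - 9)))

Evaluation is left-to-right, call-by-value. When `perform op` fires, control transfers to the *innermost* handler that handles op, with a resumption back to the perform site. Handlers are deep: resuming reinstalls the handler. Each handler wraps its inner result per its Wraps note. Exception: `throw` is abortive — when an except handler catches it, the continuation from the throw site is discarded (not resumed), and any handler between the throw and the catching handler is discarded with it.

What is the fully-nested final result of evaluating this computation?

Answer: [5, 0, -9, 0]

Step-by-step:
emit(5) @ H1 ⇒ out+=5
emit(0) @ H1 ⇒ out+=0
emit(-9) @ H1 ⇒ out+=-9
H0 returns 0
H1 returns [5, 0, -9, 0]
= [5, 0, -9, 0]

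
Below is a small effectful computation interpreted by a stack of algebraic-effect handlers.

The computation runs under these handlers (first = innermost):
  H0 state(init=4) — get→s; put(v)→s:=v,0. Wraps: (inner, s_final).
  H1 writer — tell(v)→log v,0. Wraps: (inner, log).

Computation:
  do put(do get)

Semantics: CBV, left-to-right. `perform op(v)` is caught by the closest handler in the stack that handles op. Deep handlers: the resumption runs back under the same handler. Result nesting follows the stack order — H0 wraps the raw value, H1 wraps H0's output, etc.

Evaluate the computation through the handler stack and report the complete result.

Answer: ((0, 4), ())

Evaluation trace:
get @ H0 ⇒ 4
put(4) @ H0 ⇒ s:=4
H0 returns (0, 4)
H1 returns ((0, 4), ())
= ((0, 4), ())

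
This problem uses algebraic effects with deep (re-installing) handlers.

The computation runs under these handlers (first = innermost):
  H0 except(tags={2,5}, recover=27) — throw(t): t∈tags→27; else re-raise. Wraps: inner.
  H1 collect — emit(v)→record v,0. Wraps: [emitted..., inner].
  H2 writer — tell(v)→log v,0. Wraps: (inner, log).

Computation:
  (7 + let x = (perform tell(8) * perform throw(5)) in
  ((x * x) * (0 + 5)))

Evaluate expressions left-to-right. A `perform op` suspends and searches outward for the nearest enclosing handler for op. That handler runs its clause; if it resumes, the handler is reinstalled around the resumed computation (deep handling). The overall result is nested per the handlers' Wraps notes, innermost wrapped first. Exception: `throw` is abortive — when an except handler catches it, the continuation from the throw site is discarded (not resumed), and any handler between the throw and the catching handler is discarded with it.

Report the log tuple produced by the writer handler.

Working:
tell(8) @ H2 ⇒ log+=8
throw(5) @ H0 caught ⇒ 27
H1 returns [27]
H2 returns ([27], (8))
= ([27], (8))

Answer: (8)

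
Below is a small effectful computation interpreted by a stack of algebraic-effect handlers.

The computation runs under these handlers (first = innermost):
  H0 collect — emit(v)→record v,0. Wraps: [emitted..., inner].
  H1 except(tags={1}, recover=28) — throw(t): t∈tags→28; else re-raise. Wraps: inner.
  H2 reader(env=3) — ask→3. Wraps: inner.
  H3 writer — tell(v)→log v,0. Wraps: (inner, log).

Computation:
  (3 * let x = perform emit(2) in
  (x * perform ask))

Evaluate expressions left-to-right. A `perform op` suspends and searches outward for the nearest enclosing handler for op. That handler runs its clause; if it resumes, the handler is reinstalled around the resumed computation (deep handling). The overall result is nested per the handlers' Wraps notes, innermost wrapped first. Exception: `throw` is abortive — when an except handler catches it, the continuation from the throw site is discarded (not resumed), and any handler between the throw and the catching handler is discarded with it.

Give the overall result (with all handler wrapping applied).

Answer: ([2, 0], ())

Evaluation trace:
emit(2) @ H0 ⇒ out+=2
ask @ H2 ⇒ 3
H0 returns [2, 0]
H1 returns [2, 0]
H2 returns [2, 0]
H3 returns ([2, 0], ())
= ([2, 0], ())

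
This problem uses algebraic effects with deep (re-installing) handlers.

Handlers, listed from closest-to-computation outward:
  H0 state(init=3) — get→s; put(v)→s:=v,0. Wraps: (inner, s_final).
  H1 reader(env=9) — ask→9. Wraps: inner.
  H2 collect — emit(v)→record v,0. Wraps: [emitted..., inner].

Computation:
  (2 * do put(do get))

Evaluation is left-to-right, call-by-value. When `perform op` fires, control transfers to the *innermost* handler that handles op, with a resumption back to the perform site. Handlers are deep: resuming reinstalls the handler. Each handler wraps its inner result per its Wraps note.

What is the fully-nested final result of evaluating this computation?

Answer: [(0, 3)]

Evaluation trace:
get @ H0 ⇒ 3
put(3) @ H0 ⇒ s:=3
H0 returns (0, 3)
H1 returns (0, 3)
H2 returns [(0, 3)]
= [(0, 3)]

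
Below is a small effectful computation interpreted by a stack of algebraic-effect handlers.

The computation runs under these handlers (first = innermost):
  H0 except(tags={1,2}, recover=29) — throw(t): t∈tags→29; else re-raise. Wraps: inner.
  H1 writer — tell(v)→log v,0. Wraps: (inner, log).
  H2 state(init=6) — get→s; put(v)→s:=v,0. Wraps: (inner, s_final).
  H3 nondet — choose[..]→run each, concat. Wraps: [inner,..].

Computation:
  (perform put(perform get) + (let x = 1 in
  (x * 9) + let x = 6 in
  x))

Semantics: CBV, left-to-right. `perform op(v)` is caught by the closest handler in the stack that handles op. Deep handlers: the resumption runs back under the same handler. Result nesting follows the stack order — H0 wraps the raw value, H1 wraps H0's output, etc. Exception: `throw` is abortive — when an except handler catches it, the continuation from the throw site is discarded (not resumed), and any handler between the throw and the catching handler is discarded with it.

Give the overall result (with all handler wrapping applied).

Working:
get @ H2 ⇒ 6
put(6) @ H2 ⇒ s:=6
H0 returns 15
H1 returns (15, ())
H2 returns ((15, ()), 6)
H3 returns [((15, ()), 6)]
= [((15, ()), 6)]

Answer: [((15, ()), 6)]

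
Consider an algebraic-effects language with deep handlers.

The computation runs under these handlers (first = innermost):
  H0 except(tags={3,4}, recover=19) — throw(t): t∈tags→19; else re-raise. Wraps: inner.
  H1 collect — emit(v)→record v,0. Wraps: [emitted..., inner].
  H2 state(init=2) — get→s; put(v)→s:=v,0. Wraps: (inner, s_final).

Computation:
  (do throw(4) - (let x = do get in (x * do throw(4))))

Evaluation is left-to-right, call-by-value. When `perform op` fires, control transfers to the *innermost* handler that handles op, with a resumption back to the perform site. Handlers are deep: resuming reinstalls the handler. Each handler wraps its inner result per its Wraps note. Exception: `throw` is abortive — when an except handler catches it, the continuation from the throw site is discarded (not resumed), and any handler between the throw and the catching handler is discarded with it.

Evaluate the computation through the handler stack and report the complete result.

Answer: ([19], 2)

Evaluation trace:
throw(4) @ H0 caught ⇒ 19
H1 returns [19]
H2 returns ([19], 2)
= ([19], 2)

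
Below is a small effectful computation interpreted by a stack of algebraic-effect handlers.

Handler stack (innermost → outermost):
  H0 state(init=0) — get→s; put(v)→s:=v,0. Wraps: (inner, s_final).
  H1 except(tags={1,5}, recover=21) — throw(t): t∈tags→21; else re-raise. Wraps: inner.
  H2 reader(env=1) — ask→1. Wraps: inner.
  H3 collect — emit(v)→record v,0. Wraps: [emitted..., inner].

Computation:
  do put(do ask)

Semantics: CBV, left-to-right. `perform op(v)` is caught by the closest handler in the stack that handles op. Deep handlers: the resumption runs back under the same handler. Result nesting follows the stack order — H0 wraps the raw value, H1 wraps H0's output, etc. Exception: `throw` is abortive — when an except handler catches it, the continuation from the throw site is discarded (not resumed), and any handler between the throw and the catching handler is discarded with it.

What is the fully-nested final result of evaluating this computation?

Working:
ask @ H2 ⇒ 1
put(1) @ H0 ⇒ s:=1
H0 returns (0, 1)
H1 returns (0, 1)
H2 returns (0, 1)
H3 returns [(0, 1)]
= [(0, 1)]

Answer: [(0, 1)]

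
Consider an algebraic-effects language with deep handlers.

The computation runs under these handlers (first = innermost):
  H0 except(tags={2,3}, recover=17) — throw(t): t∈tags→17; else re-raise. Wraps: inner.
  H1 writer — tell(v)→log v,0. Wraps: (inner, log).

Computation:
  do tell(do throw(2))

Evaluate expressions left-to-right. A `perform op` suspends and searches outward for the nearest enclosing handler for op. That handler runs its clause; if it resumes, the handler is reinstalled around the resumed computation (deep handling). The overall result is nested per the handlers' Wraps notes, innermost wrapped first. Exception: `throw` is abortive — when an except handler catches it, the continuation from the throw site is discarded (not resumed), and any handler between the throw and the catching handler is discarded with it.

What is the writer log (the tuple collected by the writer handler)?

Step-by-step:
throw(2) @ H0 caught ⇒ 17
H1 returns (17, ())
= (17, ())

Answer: ()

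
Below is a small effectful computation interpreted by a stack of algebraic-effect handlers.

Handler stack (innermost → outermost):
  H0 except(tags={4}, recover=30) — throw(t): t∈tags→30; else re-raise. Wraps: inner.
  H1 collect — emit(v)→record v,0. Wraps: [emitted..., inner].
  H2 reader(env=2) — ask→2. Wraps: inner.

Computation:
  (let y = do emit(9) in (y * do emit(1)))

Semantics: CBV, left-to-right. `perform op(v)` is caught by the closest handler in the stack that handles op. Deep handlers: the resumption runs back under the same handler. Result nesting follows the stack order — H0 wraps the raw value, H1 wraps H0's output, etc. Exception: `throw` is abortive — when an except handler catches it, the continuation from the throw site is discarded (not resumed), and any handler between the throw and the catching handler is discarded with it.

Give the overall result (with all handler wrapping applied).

Evaluation trace:
emit(9) @ H1 ⇒ out+=9
emit(1) @ H1 ⇒ out+=1
H0 returns 0
H1 returns [9, 1, 0]
H2 returns [9, 1, 0]
= [9, 1, 0]

Answer: [9, 1, 0]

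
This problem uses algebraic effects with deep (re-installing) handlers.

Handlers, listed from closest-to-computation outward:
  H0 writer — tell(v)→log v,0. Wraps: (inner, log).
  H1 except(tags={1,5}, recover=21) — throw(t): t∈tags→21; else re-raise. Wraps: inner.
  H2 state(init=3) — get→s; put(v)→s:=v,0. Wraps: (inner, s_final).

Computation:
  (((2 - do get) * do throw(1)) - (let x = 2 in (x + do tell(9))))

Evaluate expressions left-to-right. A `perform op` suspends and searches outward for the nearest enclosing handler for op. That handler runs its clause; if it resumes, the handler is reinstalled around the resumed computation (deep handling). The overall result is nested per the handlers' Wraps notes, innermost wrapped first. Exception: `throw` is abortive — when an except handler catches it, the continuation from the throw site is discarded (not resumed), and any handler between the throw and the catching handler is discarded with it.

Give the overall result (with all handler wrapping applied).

Answer: (21, 3)

Step-by-step:
get @ H2 ⇒ 3
throw(1) @ H1 caught ⇒ 21
H2 returns (21, 3)
= (21, 3)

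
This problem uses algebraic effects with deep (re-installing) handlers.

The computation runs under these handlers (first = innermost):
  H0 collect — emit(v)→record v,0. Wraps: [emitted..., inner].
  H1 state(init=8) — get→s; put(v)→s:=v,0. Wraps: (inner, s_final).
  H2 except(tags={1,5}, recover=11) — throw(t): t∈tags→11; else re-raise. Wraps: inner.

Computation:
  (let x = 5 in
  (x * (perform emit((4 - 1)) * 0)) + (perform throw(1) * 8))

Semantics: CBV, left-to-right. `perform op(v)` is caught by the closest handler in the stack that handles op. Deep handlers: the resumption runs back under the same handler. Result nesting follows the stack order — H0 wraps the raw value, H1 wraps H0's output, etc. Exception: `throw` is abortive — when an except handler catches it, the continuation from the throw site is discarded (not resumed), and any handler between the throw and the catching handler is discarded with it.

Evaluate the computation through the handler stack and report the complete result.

Answer: 11

Working:
emit(3) @ H0 ⇒ out+=3
throw(1) @ H2 caught ⇒ 11
= 11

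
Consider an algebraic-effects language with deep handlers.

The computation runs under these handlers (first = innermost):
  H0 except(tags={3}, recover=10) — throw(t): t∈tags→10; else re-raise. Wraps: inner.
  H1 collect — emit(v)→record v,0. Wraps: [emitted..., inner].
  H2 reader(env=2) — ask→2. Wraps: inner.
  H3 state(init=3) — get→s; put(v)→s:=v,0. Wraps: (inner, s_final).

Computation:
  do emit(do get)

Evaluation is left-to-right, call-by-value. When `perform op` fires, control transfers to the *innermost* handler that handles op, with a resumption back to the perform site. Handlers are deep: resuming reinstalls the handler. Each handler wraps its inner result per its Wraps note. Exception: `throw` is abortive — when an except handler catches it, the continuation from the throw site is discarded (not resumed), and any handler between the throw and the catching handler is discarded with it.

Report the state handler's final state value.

Evaluation trace:
get @ H3 ⇒ 3
emit(3) @ H1 ⇒ out+=3
H0 returns 0
H1 returns [3, 0]
H2 returns [3, 0]
H3 returns ([3, 0], 3)
= ([3, 0], 3)

Answer: 3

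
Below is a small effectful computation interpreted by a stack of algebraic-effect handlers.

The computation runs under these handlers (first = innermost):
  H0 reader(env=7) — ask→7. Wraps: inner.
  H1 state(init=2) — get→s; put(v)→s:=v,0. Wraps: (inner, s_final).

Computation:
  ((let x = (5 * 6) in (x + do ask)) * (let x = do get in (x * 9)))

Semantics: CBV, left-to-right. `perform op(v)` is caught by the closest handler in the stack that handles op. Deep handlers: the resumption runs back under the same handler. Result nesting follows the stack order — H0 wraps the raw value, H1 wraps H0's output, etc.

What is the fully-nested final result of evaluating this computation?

Evaluation trace:
ask @ H0 ⇒ 7
get @ H1 ⇒ 2
H0 returns 666
H1 returns (666, 2)
= (666, 2)

Answer: (666, 2)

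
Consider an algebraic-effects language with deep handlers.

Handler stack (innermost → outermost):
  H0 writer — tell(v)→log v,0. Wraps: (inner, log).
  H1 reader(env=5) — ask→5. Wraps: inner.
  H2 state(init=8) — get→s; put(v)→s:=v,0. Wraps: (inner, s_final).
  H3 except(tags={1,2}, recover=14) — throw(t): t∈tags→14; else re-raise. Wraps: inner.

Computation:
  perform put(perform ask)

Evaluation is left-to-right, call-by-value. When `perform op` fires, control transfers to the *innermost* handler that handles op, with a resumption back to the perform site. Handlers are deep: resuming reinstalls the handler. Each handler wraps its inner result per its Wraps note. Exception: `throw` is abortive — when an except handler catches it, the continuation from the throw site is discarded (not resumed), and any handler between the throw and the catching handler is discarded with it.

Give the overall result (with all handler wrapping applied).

Evaluation trace:
ask @ H1 ⇒ 5
put(5) @ H2 ⇒ s:=5
H0 returns (0, ())
H1 returns (0, ())
H2 returns ((0, ()), 5)
H3 returns ((0, ()), 5)
= ((0, ()), 5)

Answer: ((0, ()), 5)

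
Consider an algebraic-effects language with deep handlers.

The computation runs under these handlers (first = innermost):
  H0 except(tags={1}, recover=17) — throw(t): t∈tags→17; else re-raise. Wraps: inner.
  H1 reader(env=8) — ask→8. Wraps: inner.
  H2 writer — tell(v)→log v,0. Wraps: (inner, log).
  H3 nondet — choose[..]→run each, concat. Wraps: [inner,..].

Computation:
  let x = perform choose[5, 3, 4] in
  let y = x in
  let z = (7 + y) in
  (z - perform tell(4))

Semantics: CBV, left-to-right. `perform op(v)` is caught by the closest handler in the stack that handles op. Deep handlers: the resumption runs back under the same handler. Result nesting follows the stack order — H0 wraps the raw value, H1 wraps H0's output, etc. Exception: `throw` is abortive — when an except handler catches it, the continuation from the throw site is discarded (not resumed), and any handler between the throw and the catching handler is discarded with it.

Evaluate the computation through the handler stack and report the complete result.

Answer: [(12, (4)), (10, (4)), (11, (4))]

Evaluation trace:
choose[5, 3, 4] @ H3
  branch[0] choose=5:
    tell(4) @ H2 ⇒ log+=4
    H0 returns 12
    H1 returns 12
    H2 returns (12, (4))
    H3 returns [(12, (4))]
  branch[1] choose=3:
    tell(4) @ H2 ⇒ log+=4
    H0 returns 10
    H1 returns 10
    H2 returns (10, (4))
    H3 returns [(10, (4))]
  branch[2] choose=4:
    tell(4) @ H2 ⇒ log+=4
    H0 returns 11
    H1 returns 11
    H2 returns (11, (4))
    H3 returns [(11, (4))]
= [(12, (4)), (10, (4)), (11, (4))]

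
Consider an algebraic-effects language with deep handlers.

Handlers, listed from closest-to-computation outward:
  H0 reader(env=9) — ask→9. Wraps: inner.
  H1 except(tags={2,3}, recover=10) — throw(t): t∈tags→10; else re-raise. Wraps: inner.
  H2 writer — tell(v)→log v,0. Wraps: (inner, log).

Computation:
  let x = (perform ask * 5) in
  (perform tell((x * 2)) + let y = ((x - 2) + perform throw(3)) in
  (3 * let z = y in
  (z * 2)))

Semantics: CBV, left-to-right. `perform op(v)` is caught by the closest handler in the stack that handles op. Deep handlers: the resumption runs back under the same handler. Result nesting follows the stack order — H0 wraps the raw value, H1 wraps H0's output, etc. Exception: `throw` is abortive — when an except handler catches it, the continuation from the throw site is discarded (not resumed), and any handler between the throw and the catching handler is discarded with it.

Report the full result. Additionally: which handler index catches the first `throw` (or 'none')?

Answer: (10, (90)) ; first throw caught by: H1

Working:
ask @ H0 ⇒ 9
tell(90) @ H2 ⇒ log+=90
throw(3) @ H1 caught ⇒ 10
H2 returns (10, (90))
= (10, (90))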